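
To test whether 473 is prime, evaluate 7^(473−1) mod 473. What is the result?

423

7^1 ≡ 7 (mod 473)
7^2 ≡ 7^2 = 49 ≡ 49 (mod 473)
7^4 ≡ 49^2 = 2401 ≡ 36 (mod 473)
7^8 ≡ 36^2 = 1296 ≡ 350 (mod 473)
7^16 ≡ 350^2 = 122500 ≡ 466 (mod 473)
7^32 ≡ 466^2 = 217156 ≡ 49 (mod 473)
7^64 ≡ 49^2 = 2401 ≡ 36 (mod 473)
7^128 ≡ 36^2 = 1296 ≡ 350 (mod 473)
7^256 ≡ 350^2 = 122500 ≡ 466 (mod 473)
472 = 256 + 128 + 64 + 16 + 8 in binary powers of 2.
So 7^472 ≡ 466 · 350 · 36 · 466 · 350 ≡ 423 (mod 473).
Since 423 ≠ 1, base 7 is a Fermat witness: 473 is composite.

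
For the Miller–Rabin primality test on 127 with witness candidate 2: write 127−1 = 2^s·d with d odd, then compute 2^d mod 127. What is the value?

127 − 1 = 126 = 2^1 · 63, so d = 63.
2^1 ≡ 2 (mod 127)
2^2 ≡ 2^2 = 4 ≡ 4 (mod 127)
2^4 ≡ 4^2 = 16 ≡ 16 (mod 127)
2^8 ≡ 16^2 = 256 ≡ 2 (mod 127)
2^16 ≡ 2^2 = 4 ≡ 4 (mod 127)
2^32 ≡ 4^2 = 16 ≡ 16 (mod 127)
63 = 32 + 16 + 8 + 4 + 2 + 1 in binary powers of 2.
So 2^63 ≡ 16 · 4 · 2 · 16 · 4 · 2 ≡ 1 (mod 127).
Since 2^d ≡ 1 (mod 127), base 2 does not prove 127 composite.

1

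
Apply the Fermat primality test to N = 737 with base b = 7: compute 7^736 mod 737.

301

7^1 ≡ 7 (mod 737)
7^2 ≡ 7^2 = 49 ≡ 49 (mod 737)
7^4 ≡ 49^2 = 2401 ≡ 190 (mod 737)
7^8 ≡ 190^2 = 36100 ≡ 724 (mod 737)
7^16 ≡ 724^2 = 524176 ≡ 169 (mod 737)
7^32 ≡ 169^2 = 28561 ≡ 555 (mod 737)
7^64 ≡ 555^2 = 308025 ≡ 696 (mod 737)
7^128 ≡ 696^2 = 484416 ≡ 207 (mod 737)
7^256 ≡ 207^2 = 42849 ≡ 103 (mod 737)
7^512 ≡ 103^2 = 10609 ≡ 291 (mod 737)
736 = 512 + 128 + 64 + 32 in binary powers of 2.
So 7^736 ≡ 291 · 207 · 696 · 555 ≡ 301 (mod 737).
Since 301 ≠ 1, base 7 is a Fermat witness: 737 is composite.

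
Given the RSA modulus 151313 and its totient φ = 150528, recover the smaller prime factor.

337

φ(n) = (p−1)(q−1) = n − (p+q) + 1, so p + q = 151313 − 150528 + 1 = 786.
p and q are the roots of t² − 786t + 151313 = 0.
Discriminant: 786² − 4·151313 = 617796 − 605252 = 12544; √12544 = 112.
q = (786 − 112)/2 = 337, p = (786 + 112)/2 = 449.
Check: 337 · 449 = 151313.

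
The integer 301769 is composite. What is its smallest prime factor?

13

301769 is odd.
Digit sum 26, not divisible by 3.
Ends in 9: not divisible by 5.
7: 301769 = 7·43109 + 6
11: 301769 = 11·27433 + 6
13: 301769 = 13·23213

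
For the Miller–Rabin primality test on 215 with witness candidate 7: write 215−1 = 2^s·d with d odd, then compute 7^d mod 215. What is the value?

215 − 1 = 214 = 2^1 · 107, so d = 107.
7^1 ≡ 7 (mod 215)
7^2 ≡ 7^2 = 49 ≡ 49 (mod 215)
7^4 ≡ 49^2 = 2401 ≡ 36 (mod 215)
7^8 ≡ 36^2 = 1296 ≡ 6 (mod 215)
7^16 ≡ 6^2 = 36 ≡ 36 (mod 215)
7^32 ≡ 36^2 = 1296 ≡ 6 (mod 215)
7^64 ≡ 6^2 = 36 ≡ 36 (mod 215)
107 = 64 + 32 + 8 + 2 + 1 in binary powers of 2.
So 7^107 ≡ 36 · 6 · 6 · 49 · 7 ≡ 123 (mod 215).
Squaring chain: 123; never reaches −1, so base 7 is a Miller–Rabin witness that 215 is composite.

123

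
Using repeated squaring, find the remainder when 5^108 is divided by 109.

5^1 ≡ 5 (mod 109)
5^2 ≡ 5^2 = 25 ≡ 25 (mod 109)
5^4 ≡ 25^2 = 625 ≡ 80 (mod 109)
5^8 ≡ 80^2 = 6400 ≡ 78 (mod 109)
5^16 ≡ 78^2 = 6084 ≡ 89 (mod 109)
5^32 ≡ 89^2 = 7921 ≡ 73 (mod 109)
5^64 ≡ 73^2 = 5329 ≡ 97 (mod 109)
108 = 64 + 32 + 8 + 4 in binary powers of 2.
So 5^108 ≡ 97 · 73 · 78 · 80 ≡ 1 (mod 109).
Since the result is 1, base 5 gives no evidence that 109 is composite.

1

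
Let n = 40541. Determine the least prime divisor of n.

40541 is odd.
Digit sum 14, not divisible by 3.
Ends in 1: not divisible by 5.
7: 40541 = 7·5791 + 4
11: 40541 = 11·3685 + 6
13: 40541 = 13·3118 + 7
17: 40541 = 17·2384 + 13
19: 40541 = 19·2133 + 14
23: 40541 = 23·1762 + 15
29: 40541 = 29·1397 + 28
31: 40541 = 31·1307 + 24
37: 40541 = 37·1095 + 26
41: 40541 = 41·988 + 33
43: 40541 = 43·942 + 35
47: 40541 = 47·862 + 27
53: 40541 = 53·764 + 49
59: 40541 = 59·687 + 8
61: 40541 = 61·664 + 37
67: 40541 = 67·605 + 6
71: 40541 = 71·571

71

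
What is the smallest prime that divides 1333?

1333 is odd.
Digit sum 10, not divisible by 3.
Ends in 3: not divisible by 5.
7: 1333 = 7·190 + 3
11: 1333 = 11·121 + 2
13: 1333 = 13·102 + 7
17: 1333 = 17·78 + 7
19: 1333 = 19·70 + 3
23: 1333 = 23·57 + 22
29: 1333 = 29·45 + 28
31: 1333 = 31·43

31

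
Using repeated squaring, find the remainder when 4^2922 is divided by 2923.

4^1 ≡ 4 (mod 2923)
4^2 ≡ 4^2 = 16 ≡ 16 (mod 2923)
4^4 ≡ 16^2 = 256 ≡ 256 (mod 2923)
4^8 ≡ 256^2 = 65536 ≡ 1230 (mod 2923)
4^16 ≡ 1230^2 = 1512900 ≡ 1709 (mod 2923)
4^32 ≡ 1709^2 = 2920681 ≡ 604 (mod 2923)
4^64 ≡ 604^2 = 364816 ≡ 2364 (mod 2923)
4^128 ≡ 2364^2 = 5588496 ≡ 2643 (mod 2923)
4^256 ≡ 2643^2 = 6985449 ≡ 2402 (mod 2923)
4^512 ≡ 2402^2 = 5769604 ≡ 2525 (mod 2923)
4^1024 ≡ 2525^2 = 6375625 ≡ 562 (mod 2923)
4^2048 ≡ 562^2 = 315844 ≡ 160 (mod 2923)
2922 = 2048 + 512 + 256 + 64 + 32 + 8 + 2 in binary powers of 2.
So 4^2922 ≡ 160 · 2525 · 2402 · 2364 · 604 · 1230 · 16 ≡ 100 (mod 2923).
Since 100 ≠ 1, base 4 is a Fermat witness: 2923 is composite.

100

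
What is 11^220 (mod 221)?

81

11^1 ≡ 11 (mod 221)
11^2 ≡ 11^2 = 121 ≡ 121 (mod 221)
11^4 ≡ 121^2 = 14641 ≡ 55 (mod 221)
11^8 ≡ 55^2 = 3025 ≡ 152 (mod 221)
11^16 ≡ 152^2 = 23104 ≡ 120 (mod 221)
11^32 ≡ 120^2 = 14400 ≡ 35 (mod 221)
11^64 ≡ 35^2 = 1225 ≡ 120 (mod 221)
11^128 ≡ 120^2 = 14400 ≡ 35 (mod 221)
220 = 128 + 64 + 16 + 8 + 4 in binary powers of 2.
So 11^220 ≡ 35 · 120 · 120 · 152 · 55 ≡ 81 (mod 221).
Since 81 ≠ 1, base 11 is a Fermat witness: 221 is composite.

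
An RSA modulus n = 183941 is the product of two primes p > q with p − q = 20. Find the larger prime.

Since p = q + 20, we have 183941 = q(q + 20), so q² + 20q − 183941 = 0.
Discriminant: 20² + 4·183941 = 400 + 735764 = 736164; √736164 = 858.
q = (−20 + 858)/2 = 419, and p = q + 20 = 439.
Check: 419 · 439 = 183941.

439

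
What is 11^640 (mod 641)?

11^1 ≡ 11 (mod 641)
11^2 ≡ 11^2 = 121 ≡ 121 (mod 641)
11^4 ≡ 121^2 = 14641 ≡ 539 (mod 641)
11^8 ≡ 539^2 = 290521 ≡ 148 (mod 641)
11^16 ≡ 148^2 = 21904 ≡ 110 (mod 641)
11^32 ≡ 110^2 = 12100 ≡ 562 (mod 641)
11^64 ≡ 562^2 = 315844 ≡ 472 (mod 641)
11^128 ≡ 472^2 = 222784 ≡ 357 (mod 641)
11^256 ≡ 357^2 = 127449 ≡ 531 (mod 641)
11^512 ≡ 531^2 = 281961 ≡ 562 (mod 641)
640 = 512 + 128 in binary powers of 2.
So 11^640 ≡ 562 · 357 ≡ 1 (mod 641).
Since the result is 1, base 11 gives no evidence that 641 is composite.

1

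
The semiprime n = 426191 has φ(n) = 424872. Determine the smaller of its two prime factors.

563

φ(n) = (p−1)(q−1) = n − (p+q) + 1, so p + q = 426191 − 424872 + 1 = 1320.
p and q are the roots of t² − 1320t + 426191 = 0.
Discriminant: 1320² − 4·426191 = 1742400 − 1704764 = 37636; √37636 = 194.
q = (1320 − 194)/2 = 563, p = (1320 + 194)/2 = 757.
Check: 563 · 757 = 426191.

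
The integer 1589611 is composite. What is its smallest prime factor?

41

1589611 is odd.
Digit sum 31, not divisible by 3.
Ends in 1: not divisible by 5.
7: 1589611 = 7·227087 + 2
11: 1589611 = 11·144510 + 1
13: 1589611 = 13·122277 + 10
17: 1589611 = 17·93506 + 9
19: 1589611 = 19·83663 + 14
23: 1589611 = 23·69113 + 12
29: 1589611 = 29·54814 + 5
31: 1589611 = 31·51277 + 24
37: 1589611 = 37·42962 + 17
41: 1589611 = 41·38771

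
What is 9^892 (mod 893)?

788

9^1 ≡ 9 (mod 893)
9^2 ≡ 9^2 = 81 ≡ 81 (mod 893)
9^4 ≡ 81^2 = 6561 ≡ 310 (mod 893)
9^8 ≡ 310^2 = 96100 ≡ 549 (mod 893)
9^16 ≡ 549^2 = 301401 ≡ 460 (mod 893)
9^32 ≡ 460^2 = 211600 ≡ 852 (mod 893)
9^64 ≡ 852^2 = 725904 ≡ 788 (mod 893)
9^128 ≡ 788^2 = 620944 ≡ 309 (mod 893)
9^256 ≡ 309^2 = 95481 ≡ 823 (mod 893)
9^512 ≡ 823^2 = 677329 ≡ 435 (mod 893)
892 = 512 + 256 + 64 + 32 + 16 + 8 + 4 in binary powers of 2.
So 9^892 ≡ 435 · 823 · 788 · 852 · 460 · 549 · 310 ≡ 788 (mod 893).
Since 788 ≠ 1, base 9 is a Fermat witness: 893 is composite.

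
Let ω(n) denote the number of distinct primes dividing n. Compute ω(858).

858 = 2 · 429
429 = 3 · 143
143 = 11 · 13
858 = 2 · 3 · 11 · 13, which has 4 distinct prime factors.

4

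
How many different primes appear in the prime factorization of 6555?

4

6555 = 3 · 2185
2185 = 5 · 437
437 = 19 · 23
6555 = 3 · 5 · 19 · 23, which has 4 distinct prime factors.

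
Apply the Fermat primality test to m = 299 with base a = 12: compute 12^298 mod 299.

196

12^1 ≡ 12 (mod 299)
12^2 ≡ 12^2 = 144 ≡ 144 (mod 299)
12^4 ≡ 144^2 = 20736 ≡ 105 (mod 299)
12^8 ≡ 105^2 = 11025 ≡ 261 (mod 299)
12^16 ≡ 261^2 = 68121 ≡ 248 (mod 299)
12^32 ≡ 248^2 = 61504 ≡ 209 (mod 299)
12^64 ≡ 209^2 = 43681 ≡ 27 (mod 299)
12^128 ≡ 27^2 = 729 ≡ 131 (mod 299)
12^256 ≡ 131^2 = 17161 ≡ 118 (mod 299)
298 = 256 + 32 + 8 + 2 in binary powers of 2.
So 12^298 ≡ 118 · 209 · 261 · 144 ≡ 196 (mod 299).
Since 196 ≠ 1, base 12 is a Fermat witness: 299 is composite.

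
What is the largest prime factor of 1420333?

1420333 = 17 · 83549
83549 = 29 · 2881
2881 = 43 · 67
67 is prime.
So 1420333 = 17 · 29 · 43 · 67; the largest prime factor is 67.

67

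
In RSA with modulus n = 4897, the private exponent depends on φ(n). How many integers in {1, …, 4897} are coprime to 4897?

4756

Factor: 4897 = 59 · 83.
φ(4897) = (59−1) · (83−1) = 58 · 82 = 4756.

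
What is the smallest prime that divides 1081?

23

1081 is odd.
Digit sum 10, not divisible by 3.
Ends in 1: not divisible by 5.
7: 1081 = 7·154 + 3
11: 1081 = 11·98 + 3
13: 1081 = 13·83 + 2
17: 1081 = 17·63 + 10
19: 1081 = 19·56 + 17
23: 1081 = 23·47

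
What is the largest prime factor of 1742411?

97

1742411 = 11 · 158401
158401 = 23 · 6887
6887 = 71 · 97
97 is prime.
So 1742411 = 11 · 23 · 71 · 97; the largest prime factor is 97.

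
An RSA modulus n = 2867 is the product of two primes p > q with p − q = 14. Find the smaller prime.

47

Since p = q + 14, we have 2867 = q(q + 14), so q² + 14q − 2867 = 0.
Discriminant: 14² + 4·2867 = 196 + 11468 = 11664; √11664 = 108.
q = (−14 + 108)/2 = 47, and p = q + 14 = 61.
Check: 47 · 61 = 2867.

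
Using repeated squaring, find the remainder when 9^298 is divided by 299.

9

9^1 ≡ 9 (mod 299)
9^2 ≡ 9^2 = 81 ≡ 81 (mod 299)
9^4 ≡ 81^2 = 6561 ≡ 282 (mod 299)
9^8 ≡ 282^2 = 79524 ≡ 289 (mod 299)
9^16 ≡ 289^2 = 83521 ≡ 100 (mod 299)
9^32 ≡ 100^2 = 10000 ≡ 133 (mod 299)
9^64 ≡ 133^2 = 17689 ≡ 48 (mod 299)
9^128 ≡ 48^2 = 2304 ≡ 211 (mod 299)
9^256 ≡ 211^2 = 44521 ≡ 269 (mod 299)
298 = 256 + 32 + 8 + 2 in binary powers of 2.
So 9^298 ≡ 269 · 133 · 289 · 81 ≡ 9 (mod 299).
Since 9 ≠ 1, base 9 is a Fermat witness: 299 is composite.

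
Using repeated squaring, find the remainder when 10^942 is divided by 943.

469

10^1 ≡ 10 (mod 943)
10^2 ≡ 10^2 = 100 ≡ 100 (mod 943)
10^4 ≡ 100^2 = 10000 ≡ 570 (mod 943)
10^8 ≡ 570^2 = 324900 ≡ 508 (mod 943)
10^16 ≡ 508^2 = 258064 ≡ 625 (mod 943)
10^32 ≡ 625^2 = 390625 ≡ 223 (mod 943)
10^64 ≡ 223^2 = 49729 ≡ 693 (mod 943)
10^128 ≡ 693^2 = 480249 ≡ 262 (mod 943)
10^256 ≡ 262^2 = 68644 ≡ 748 (mod 943)
10^512 ≡ 748^2 = 559504 ≡ 305 (mod 943)
942 = 512 + 256 + 128 + 32 + 8 + 4 + 2 in binary powers of 2.
So 10^942 ≡ 305 · 748 · 262 · 223 · 508 · 570 · 100 ≡ 469 (mod 943).
Since 469 ≠ 1, base 10 is a Fermat witness: 943 is composite.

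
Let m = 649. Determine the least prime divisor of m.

649 is odd.
Digit sum 19, not divisible by 3.
Ends in 9: not divisible by 5.
7: 649 = 7·92 + 5
11: 649 = 11·59

11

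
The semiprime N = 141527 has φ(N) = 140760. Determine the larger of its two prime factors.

φ(n) = (p−1)(q−1) = n − (p+q) + 1, so p + q = 141527 − 140760 + 1 = 768.
p and q are the roots of t² − 768t + 141527 = 0.
Discriminant: 768² − 4·141527 = 589824 − 566108 = 23716; √23716 = 154.
q = (768 − 154)/2 = 307, p = (768 + 154)/2 = 461.
Check: 307 · 461 = 141527.

461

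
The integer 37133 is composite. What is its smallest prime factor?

37133 is odd.
Digit sum 17, not divisible by 3.
Ends in 3: not divisible by 5.
7: 37133 = 7·5304 + 5
11: 37133 = 11·3375 + 8
13: 37133 = 13·2856 + 5
17: 37133 = 17·2184 + 5
19: 37133 = 19·1954 + 7
23: 37133 = 23·1614 + 11
29: 37133 = 29·1280 + 13
31: 37133 = 31·1197 + 26
37: 37133 = 37·1003 + 22
41: 37133 = 41·905 + 28
43: 37133 = 43·863 + 24
47: 37133 = 47·790 + 3
53: 37133 = 53·700 + 33
59: 37133 = 59·629 + 22
61: 37133 = 61·608 + 45
67: 37133 = 67·554 + 15
71: 37133 = 71·523

71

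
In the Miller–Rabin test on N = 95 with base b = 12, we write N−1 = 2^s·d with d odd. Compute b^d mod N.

95 − 1 = 94 = 2^1 · 47, so d = 47.
12^1 ≡ 12 (mod 95)
12^2 ≡ 12^2 = 144 ≡ 49 (mod 95)
12^4 ≡ 49^2 = 2401 ≡ 26 (mod 95)
12^8 ≡ 26^2 = 676 ≡ 11 (mod 95)
12^16 ≡ 11^2 = 121 ≡ 26 (mod 95)
12^32 ≡ 26^2 = 676 ≡ 11 (mod 95)
47 = 32 + 8 + 4 + 2 + 1 in binary powers of 2.
So 12^47 ≡ 11 · 11 · 26 · 49 · 12 ≡ 8 (mod 95).
Squaring chain: 8; never reaches −1, so base 12 is a Miller–Rabin witness that 95 is composite.

8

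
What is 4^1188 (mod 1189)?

223

4^1 ≡ 4 (mod 1189)
4^2 ≡ 4^2 = 16 ≡ 16 (mod 1189)
4^4 ≡ 16^2 = 256 ≡ 256 (mod 1189)
4^8 ≡ 256^2 = 65536 ≡ 141 (mod 1189)
4^16 ≡ 141^2 = 19881 ≡ 857 (mod 1189)
4^32 ≡ 857^2 = 734449 ≡ 836 (mod 1189)
4^64 ≡ 836^2 = 698896 ≡ 953 (mod 1189)
4^128 ≡ 953^2 = 908209 ≡ 1002 (mod 1189)
4^256 ≡ 1002^2 = 1004004 ≡ 488 (mod 1189)
4^512 ≡ 488^2 = 238144 ≡ 344 (mod 1189)
4^1024 ≡ 344^2 = 118336 ≡ 625 (mod 1189)
1188 = 1024 + 128 + 32 + 4 in binary powers of 2.
So 4^1188 ≡ 625 · 1002 · 836 · 256 ≡ 223 (mod 1189).
Since 223 ≠ 1, base 4 is a Fermat witness: 1189 is composite.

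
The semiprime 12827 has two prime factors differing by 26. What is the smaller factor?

101

Since p = q + 26, we have 12827 = q(q + 26), so q² + 26q − 12827 = 0.
Discriminant: 26² + 4·12827 = 676 + 51308 = 51984; √51984 = 228.
q = (−26 + 228)/2 = 101, and p = q + 26 = 127.
Check: 101 · 127 = 12827.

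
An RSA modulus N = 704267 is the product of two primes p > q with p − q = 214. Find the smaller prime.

Since p = q + 214, we have 704267 = q(q + 214), so q² + 214q − 704267 = 0.
Discriminant: 214² + 4·704267 = 45796 + 2817068 = 2862864; √2862864 = 1692.
q = (−214 + 1692)/2 = 739, and p = q + 214 = 953.
Check: 739 · 953 = 704267.

739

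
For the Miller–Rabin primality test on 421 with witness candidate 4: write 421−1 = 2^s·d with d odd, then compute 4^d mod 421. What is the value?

420

421 − 1 = 420 = 2^2 · 105, so d = 105.
4^1 ≡ 4 (mod 421)
4^2 ≡ 4^2 = 16 ≡ 16 (mod 421)
4^4 ≡ 16^2 = 256 ≡ 256 (mod 421)
4^8 ≡ 256^2 = 65536 ≡ 281 (mod 421)
4^16 ≡ 281^2 = 78961 ≡ 234 (mod 421)
4^32 ≡ 234^2 = 54756 ≡ 26 (mod 421)
4^64 ≡ 26^2 = 676 ≡ 255 (mod 421)
105 = 64 + 32 + 8 + 1 in binary powers of 2.
So 4^105 ≡ 255 · 26 · 281 · 4 ≡ 420 (mod 421).
Since 4^d ≡ 420 (mod 421), base 4 does not prove 421 composite.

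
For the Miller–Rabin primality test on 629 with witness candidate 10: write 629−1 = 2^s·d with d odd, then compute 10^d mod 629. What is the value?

232

629 − 1 = 628 = 2^2 · 157, so d = 157.
10^1 ≡ 10 (mod 629)
10^2 ≡ 10^2 = 100 ≡ 100 (mod 629)
10^4 ≡ 100^2 = 10000 ≡ 565 (mod 629)
10^8 ≡ 565^2 = 319225 ≡ 322 (mod 629)
10^16 ≡ 322^2 = 103684 ≡ 528 (mod 629)
10^32 ≡ 528^2 = 278784 ≡ 137 (mod 629)
10^64 ≡ 137^2 = 18769 ≡ 528 (mod 629)
10^128 ≡ 528^2 = 278784 ≡ 137 (mod 629)
157 = 128 + 16 + 8 + 4 + 1 in binary powers of 2.
So 10^157 ≡ 137 · 528 · 322 · 565 · 10 ≡ 232 (mod 629).
Squaring chain: 232 → 359; never reaches −1, so base 10 is a Miller–Rabin witness that 629 is composite.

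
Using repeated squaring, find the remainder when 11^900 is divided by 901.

11^1 ≡ 11 (mod 901)
11^2 ≡ 11^2 = 121 ≡ 121 (mod 901)
11^4 ≡ 121^2 = 14641 ≡ 225 (mod 901)
11^8 ≡ 225^2 = 50625 ≡ 169 (mod 901)
11^16 ≡ 169^2 = 28561 ≡ 630 (mod 901)
11^32 ≡ 630^2 = 396900 ≡ 460 (mod 901)
11^64 ≡ 460^2 = 211600 ≡ 766 (mod 901)
11^128 ≡ 766^2 = 586756 ≡ 205 (mod 901)
11^256 ≡ 205^2 = 42025 ≡ 579 (mod 901)
11^512 ≡ 579^2 = 335241 ≡ 69 (mod 901)
900 = 512 + 256 + 128 + 4 in binary powers of 2.
So 11^900 ≡ 69 · 579 · 205 · 225 ≡ 259 (mod 901).
Since 259 ≠ 1, base 11 is a Fermat witness: 901 is composite.

259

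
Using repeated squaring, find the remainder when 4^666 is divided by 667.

4^1 ≡ 4 (mod 667)
4^2 ≡ 4^2 = 16 ≡ 16 (mod 667)
4^4 ≡ 16^2 = 256 ≡ 256 (mod 667)
4^8 ≡ 256^2 = 65536 ≡ 170 (mod 667)
4^16 ≡ 170^2 = 28900 ≡ 219 (mod 667)
4^32 ≡ 219^2 = 47961 ≡ 604 (mod 667)
4^64 ≡ 604^2 = 364816 ≡ 634 (mod 667)
4^128 ≡ 634^2 = 401956 ≡ 422 (mod 667)
4^256 ≡ 422^2 = 178084 ≡ 662 (mod 667)
4^512 ≡ 662^2 = 438244 ≡ 25 (mod 667)
666 = 512 + 128 + 16 + 8 + 2 in binary powers of 2.
So 4^666 ≡ 25 · 422 · 219 · 170 · 16 ≡ 25 (mod 667).
Since 25 ≠ 1, base 4 is a Fermat witness: 667 is composite.

25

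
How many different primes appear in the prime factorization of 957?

3

957 = 3 · 319
319 = 11 · 29
957 = 3 · 11 · 29, which has 3 distinct prime factors.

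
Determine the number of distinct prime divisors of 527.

527 = 17 · 31
527 = 17 · 31, which has 2 distinct prime factors.

2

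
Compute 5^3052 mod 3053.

522

5^1 ≡ 5 (mod 3053)
5^2 ≡ 5^2 = 25 ≡ 25 (mod 3053)
5^4 ≡ 25^2 = 625 ≡ 625 (mod 3053)
5^8 ≡ 625^2 = 390625 ≡ 2894 (mod 3053)
5^16 ≡ 2894^2 = 8375236 ≡ 857 (mod 3053)
5^32 ≡ 857^2 = 734449 ≡ 1729 (mod 3053)
5^64 ≡ 1729^2 = 2989441 ≡ 554 (mod 3053)
5^128 ≡ 554^2 = 306916 ≡ 1616 (mod 3053)
5^256 ≡ 1616^2 = 2611456 ≡ 1141 (mod 3053)
5^512 ≡ 1141^2 = 1301881 ≡ 1303 (mod 3053)
5^1024 ≡ 1303^2 = 1697809 ≡ 341 (mod 3053)
5^2048 ≡ 341^2 = 116281 ≡ 267 (mod 3053)
3052 = 2048 + 512 + 256 + 128 + 64 + 32 + 8 + 4 in binary powers of 2.
So 5^3052 ≡ 267 · 1303 · 1141 · 1616 · 554 · 1729 · 2894 · 625 ≡ 522 (mod 3053).
Since 522 ≠ 1, base 5 is a Fermat witness: 3053 is composite.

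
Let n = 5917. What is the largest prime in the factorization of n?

5917 = 61 · 97
97 is prime.
So 5917 = 61 · 97; the largest prime factor is 97.

97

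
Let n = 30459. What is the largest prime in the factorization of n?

30459 = 3 · 10153
10153 = 11 · 923
923 = 13 · 71
71 is prime.
So 30459 = 3 · 11 · 13 · 71; the largest prime factor is 71.

71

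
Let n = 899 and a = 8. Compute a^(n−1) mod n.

760

8^1 ≡ 8 (mod 899)
8^2 ≡ 8^2 = 64 ≡ 64 (mod 899)
8^4 ≡ 64^2 = 4096 ≡ 500 (mod 899)
8^8 ≡ 500^2 = 250000 ≡ 78 (mod 899)
8^16 ≡ 78^2 = 6084 ≡ 690 (mod 899)
8^32 ≡ 690^2 = 476100 ≡ 529 (mod 899)
8^64 ≡ 529^2 = 279841 ≡ 252 (mod 899)
8^128 ≡ 252^2 = 63504 ≡ 574 (mod 899)
8^256 ≡ 574^2 = 329476 ≡ 442 (mod 899)
8^512 ≡ 442^2 = 195364 ≡ 281 (mod 899)
898 = 512 + 256 + 128 + 2 in binary powers of 2.
So 8^898 ≡ 281 · 442 · 574 · 64 ≡ 760 (mod 899).
Since 760 ≠ 1, base 8 is a Fermat witness: 899 is composite.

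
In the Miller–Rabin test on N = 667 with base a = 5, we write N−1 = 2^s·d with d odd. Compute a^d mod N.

667 − 1 = 666 = 2^1 · 333, so d = 333.
5^1 ≡ 5 (mod 667)
5^2 ≡ 5^2 = 25 ≡ 25 (mod 667)
5^4 ≡ 25^2 = 625 ≡ 625 (mod 667)
5^8 ≡ 625^2 = 390625 ≡ 430 (mod 667)
5^16 ≡ 430^2 = 184900 ≡ 141 (mod 667)
5^32 ≡ 141^2 = 19881 ≡ 538 (mod 667)
5^64 ≡ 538^2 = 289444 ≡ 633 (mod 667)
5^128 ≡ 633^2 = 400689 ≡ 489 (mod 667)
5^256 ≡ 489^2 = 239121 ≡ 335 (mod 667)
333 = 256 + 64 + 8 + 4 + 1 in binary powers of 2.
So 5^333 ≡ 335 · 633 · 430 · 625 · 5 ≡ 332 (mod 667).
Squaring chain: 332; never reaches −1, so base 5 is a Miller–Rabin witness that 667 is composite.

332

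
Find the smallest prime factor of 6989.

6989 is odd.
Digit sum 32, not divisible by 3.
Ends in 9: not divisible by 5.
7: 6989 = 7·998 + 3
11: 6989 = 11·635 + 4
13: 6989 = 13·537 + 8
17: 6989 = 17·411 + 2
19: 6989 = 19·367 + 16
23: 6989 = 23·303 + 20
29: 6989 = 29·241

29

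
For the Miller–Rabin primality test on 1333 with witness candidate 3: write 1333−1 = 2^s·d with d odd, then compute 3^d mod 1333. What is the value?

1298

1333 − 1 = 1332 = 2^2 · 333, so d = 333.
3^1 ≡ 3 (mod 1333)
3^2 ≡ 3^2 = 9 ≡ 9 (mod 1333)
3^4 ≡ 9^2 = 81 ≡ 81 (mod 1333)
3^8 ≡ 81^2 = 6561 ≡ 1229 (mod 1333)
3^16 ≡ 1229^2 = 1510441 ≡ 152 (mod 1333)
3^32 ≡ 152^2 = 23104 ≡ 443 (mod 1333)
3^64 ≡ 443^2 = 196249 ≡ 298 (mod 1333)
3^128 ≡ 298^2 = 88804 ≡ 826 (mod 1333)
3^256 ≡ 826^2 = 682276 ≡ 1113 (mod 1333)
333 = 256 + 64 + 8 + 4 + 1 in binary powers of 2.
So 3^333 ≡ 1113 · 298 · 1229 · 81 · 3 ≡ 1298 (mod 1333).
Squaring chain: 1298 → 1225; never reaches −1, so base 3 is a Miller–Rabin witness that 1333 is composite.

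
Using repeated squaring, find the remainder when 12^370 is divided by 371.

12^1 ≡ 12 (mod 371)
12^2 ≡ 12^2 = 144 ≡ 144 (mod 371)
12^4 ≡ 144^2 = 20736 ≡ 331 (mod 371)
12^8 ≡ 331^2 = 109561 ≡ 116 (mod 371)
12^16 ≡ 116^2 = 13456 ≡ 100 (mod 371)
12^32 ≡ 100^2 = 10000 ≡ 354 (mod 371)
12^64 ≡ 354^2 = 125316 ≡ 289 (mod 371)
12^128 ≡ 289^2 = 83521 ≡ 46 (mod 371)
12^256 ≡ 46^2 = 2116 ≡ 261 (mod 371)
370 = 256 + 64 + 32 + 16 + 2 in binary powers of 2.
So 12^370 ≡ 261 · 289 · 354 · 100 · 144 ≡ 282 (mod 371).
Since 282 ≠ 1, base 12 is a Fermat witness: 371 is composite.

282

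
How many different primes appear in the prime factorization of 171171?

171171 = 3^2 · 19019
19019 = 7 · 2717
2717 = 11 · 247
247 = 13 · 19
171171 = 3^2 · 7 · 11 · 13 · 19, which has 5 distinct prime factors.

5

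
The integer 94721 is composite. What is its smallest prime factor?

11

94721 is odd.
Digit sum 23, not divisible by 3.
Ends in 1: not divisible by 5.
7: 94721 = 7·13531 + 4
11: 94721 = 11·8611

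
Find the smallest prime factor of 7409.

7409 is odd.
Digit sum 20, not divisible by 3.
Ends in 9: not divisible by 5.
7: 7409 = 7·1058 + 3
11: 7409 = 11·673 + 6
13: 7409 = 13·569 + 12
17: 7409 = 17·435 + 14
19: 7409 = 19·389 + 18
23: 7409 = 23·322 + 3
29: 7409 = 29·255 + 14
31: 7409 = 31·239

31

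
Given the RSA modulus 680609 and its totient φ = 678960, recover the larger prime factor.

829

φ(n) = (p−1)(q−1) = n − (p+q) + 1, so p + q = 680609 − 678960 + 1 = 1650.
p and q are the roots of t² − 1650t + 680609 = 0.
Discriminant: 1650² − 4·680609 = 2722500 − 2722436 = 64; √64 = 8.
q = (1650 − 8)/2 = 821, p = (1650 + 8)/2 = 829.
Check: 821 · 829 = 680609.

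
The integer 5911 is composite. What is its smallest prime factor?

23

5911 is odd.
Digit sum 16, not divisible by 3.
Ends in 1: not divisible by 5.
7: 5911 = 7·844 + 3
11: 5911 = 11·537 + 4
13: 5911 = 13·454 + 9
17: 5911 = 17·347 + 12
19: 5911 = 19·311 + 2
23: 5911 = 23·257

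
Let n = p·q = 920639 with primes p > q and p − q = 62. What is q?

Since p = q + 62, we have 920639 = q(q + 62), so q² + 62q − 920639 = 0.
Discriminant: 62² + 4·920639 = 3844 + 3682556 = 3686400; √3686400 = 1920.
q = (−62 + 1920)/2 = 929, and p = q + 62 = 991.
Check: 929 · 991 = 920639.

929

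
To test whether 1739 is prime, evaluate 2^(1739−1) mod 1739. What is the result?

1283

2^1 ≡ 2 (mod 1739)
2^2 ≡ 2^2 = 4 ≡ 4 (mod 1739)
2^4 ≡ 4^2 = 16 ≡ 16 (mod 1739)
2^8 ≡ 16^2 = 256 ≡ 256 (mod 1739)
2^16 ≡ 256^2 = 65536 ≡ 1193 (mod 1739)
2^32 ≡ 1193^2 = 1423249 ≡ 747 (mod 1739)
2^64 ≡ 747^2 = 558009 ≡ 1529 (mod 1739)
2^128 ≡ 1529^2 = 2337841 ≡ 625 (mod 1739)
2^256 ≡ 625^2 = 390625 ≡ 1089 (mod 1739)
2^512 ≡ 1089^2 = 1185921 ≡ 1662 (mod 1739)
2^1024 ≡ 1662^2 = 2762244 ≡ 712 (mod 1739)
1738 = 1024 + 512 + 128 + 64 + 8 + 2 in binary powers of 2.
So 2^1738 ≡ 712 · 1662 · 625 · 1529 · 256 · 4 ≡ 1283 (mod 1739).
Since 1283 ≠ 1, base 2 is a Fermat witness: 1739 is composite.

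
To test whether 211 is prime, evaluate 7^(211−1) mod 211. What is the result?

1

7^1 ≡ 7 (mod 211)
7^2 ≡ 7^2 = 49 ≡ 49 (mod 211)
7^4 ≡ 49^2 = 2401 ≡ 80 (mod 211)
7^8 ≡ 80^2 = 6400 ≡ 70 (mod 211)
7^16 ≡ 70^2 = 4900 ≡ 47 (mod 211)
7^32 ≡ 47^2 = 2209 ≡ 99 (mod 211)
7^64 ≡ 99^2 = 9801 ≡ 95 (mod 211)
7^128 ≡ 95^2 = 9025 ≡ 163 (mod 211)
210 = 128 + 64 + 16 + 2 in binary powers of 2.
So 7^210 ≡ 163 · 95 · 47 · 49 ≡ 1 (mod 211).
Since the result is 1, base 7 gives no evidence that 211 is composite.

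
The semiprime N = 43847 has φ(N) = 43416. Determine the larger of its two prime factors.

269

φ(n) = (p−1)(q−1) = n − (p+q) + 1, so p + q = 43847 − 43416 + 1 = 432.
p and q are the roots of t² − 432t + 43847 = 0.
Discriminant: 432² − 4·43847 = 186624 − 175388 = 11236; √11236 = 106.
q = (432 − 106)/2 = 163, p = (432 + 106)/2 = 269.
Check: 163 · 269 = 43847.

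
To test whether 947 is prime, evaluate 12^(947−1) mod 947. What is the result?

12^1 ≡ 12 (mod 947)
12^2 ≡ 12^2 = 144 ≡ 144 (mod 947)
12^4 ≡ 144^2 = 20736 ≡ 849 (mod 947)
12^8 ≡ 849^2 = 720801 ≡ 134 (mod 947)
12^16 ≡ 134^2 = 17956 ≡ 910 (mod 947)
12^32 ≡ 910^2 = 828100 ≡ 422 (mod 947)
12^64 ≡ 422^2 = 178084 ≡ 48 (mod 947)
12^128 ≡ 48^2 = 2304 ≡ 410 (mod 947)
12^256 ≡ 410^2 = 168100 ≡ 481 (mod 947)
12^512 ≡ 481^2 = 231361 ≡ 293 (mod 947)
946 = 512 + 256 + 128 + 32 + 16 + 2 in binary powers of 2.
So 12^946 ≡ 293 · 481 · 410 · 422 · 910 · 144 ≡ 1 (mod 947).
Since the result is 1, base 12 gives no evidence that 947 is composite.

1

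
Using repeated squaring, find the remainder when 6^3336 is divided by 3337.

617

6^1 ≡ 6 (mod 3337)
6^2 ≡ 6^2 = 36 ≡ 36 (mod 3337)
6^4 ≡ 36^2 = 1296 ≡ 1296 (mod 3337)
6^8 ≡ 1296^2 = 1679616 ≡ 1105 (mod 3337)
6^16 ≡ 1105^2 = 1221025 ≡ 3020 (mod 3337)
6^32 ≡ 3020^2 = 9120400 ≡ 379 (mod 3337)
6^64 ≡ 379^2 = 143641 ≡ 150 (mod 3337)
6^128 ≡ 150^2 = 22500 ≡ 2478 (mod 3337)
6^256 ≡ 2478^2 = 6140484 ≡ 404 (mod 3337)
6^512 ≡ 404^2 = 163216 ≡ 3040 (mod 3337)
6^1024 ≡ 3040^2 = 9241600 ≡ 1447 (mod 3337)
6^2048 ≡ 1447^2 = 2093809 ≡ 1510 (mod 3337)
3336 = 2048 + 1024 + 256 + 8 in binary powers of 2.
So 6^3336 ≡ 1510 · 1447 · 404 · 1105 ≡ 617 (mod 3337).
Since 617 ≠ 1, base 6 is a Fermat witness: 3337 is composite.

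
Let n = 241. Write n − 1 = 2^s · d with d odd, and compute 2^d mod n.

233

241 − 1 = 240 = 2^4 · 15, so d = 15.
2^1 ≡ 2 (mod 241)
2^2 ≡ 2^2 = 4 ≡ 4 (mod 241)
2^4 ≡ 4^2 = 16 ≡ 16 (mod 241)
2^8 ≡ 16^2 = 256 ≡ 15 (mod 241)
15 = 8 + 4 + 2 + 1 in binary powers of 2.
So 2^15 ≡ 15 · 16 · 4 · 2 ≡ 233 (mod 241).
Squaring chain: 233 → 64 → 240 → 1; reaches −1, so base 2 does not prove 241 composite.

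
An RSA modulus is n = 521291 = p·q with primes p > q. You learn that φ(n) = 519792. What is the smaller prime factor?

547

φ(n) = (p−1)(q−1) = n − (p+q) + 1, so p + q = 521291 − 519792 + 1 = 1500.
p and q are the roots of t² − 1500t + 521291 = 0.
Discriminant: 1500² − 4·521291 = 2250000 − 2085164 = 164836; √164836 = 406.
q = (1500 − 406)/2 = 547, p = (1500 + 406)/2 = 953.
Check: 547 · 953 = 521291.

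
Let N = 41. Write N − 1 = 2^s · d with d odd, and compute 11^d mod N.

3

41 − 1 = 40 = 2^3 · 5, so d = 5.
11^1 ≡ 11 (mod 41)
11^2 ≡ 11^2 = 121 ≡ 39 (mod 41)
11^4 ≡ 39^2 = 1521 ≡ 4 (mod 41)
5 = 4 + 1 in binary powers of 2.
So 11^5 ≡ 4 · 11 ≡ 3 (mod 41).
Squaring chain: 3 → 9 → 40; reaches −1, so base 11 does not prove 41 composite.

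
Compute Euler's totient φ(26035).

20160

Factor: 26035 = 5 · 41 · 127.
φ(26035) = (5−1) · (41−1) · (127−1) = 4 · 40 · 126 = 20160.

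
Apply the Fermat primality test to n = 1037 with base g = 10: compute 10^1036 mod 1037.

744

10^1 ≡ 10 (mod 1037)
10^2 ≡ 10^2 = 100 ≡ 100 (mod 1037)
10^4 ≡ 100^2 = 10000 ≡ 667 (mod 1037)
10^8 ≡ 667^2 = 444889 ≡ 16 (mod 1037)
10^16 ≡ 16^2 = 256 ≡ 256 (mod 1037)
10^32 ≡ 256^2 = 65536 ≡ 205 (mod 1037)
10^64 ≡ 205^2 = 42025 ≡ 545 (mod 1037)
10^128 ≡ 545^2 = 297025 ≡ 443 (mod 1037)
10^256 ≡ 443^2 = 196249 ≡ 256 (mod 1037)
10^512 ≡ 256^2 = 65536 ≡ 205 (mod 1037)
10^1024 ≡ 205^2 = 42025 ≡ 545 (mod 1037)
1036 = 1024 + 8 + 4 in binary powers of 2.
So 10^1036 ≡ 545 · 16 · 667 ≡ 744 (mod 1037).
Since 744 ≠ 1, base 10 is a Fermat witness: 1037 is composite.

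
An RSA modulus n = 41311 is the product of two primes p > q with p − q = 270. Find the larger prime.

Since p = q + 270, we have 41311 = q(q + 270), so q² + 270q − 41311 = 0.
Discriminant: 270² + 4·41311 = 72900 + 165244 = 238144; √238144 = 488.
q = (−270 + 488)/2 = 109, and p = q + 270 = 379.
Check: 109 · 379 = 41311.

379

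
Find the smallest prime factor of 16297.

16297 is odd.
Digit sum 25, not divisible by 3.
Ends in 7: not divisible by 5.
7: 16297 = 7·2328 + 1
11: 16297 = 11·1481 + 6
13: 16297 = 13·1253 + 8
17: 16297 = 17·958 + 11
19: 16297 = 19·857 + 14
23: 16297 = 23·708 + 13
29: 16297 = 29·561 + 28
31: 16297 = 31·525 + 22
37: 16297 = 37·440 + 17
41: 16297 = 41·397 + 20
43: 16297 = 43·379

43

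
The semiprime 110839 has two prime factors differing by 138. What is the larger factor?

409

Since p = q + 138, we have 110839 = q(q + 138), so q² + 138q − 110839 = 0.
Discriminant: 138² + 4·110839 = 19044 + 443356 = 462400; √462400 = 680.
q = (−138 + 680)/2 = 271, and p = q + 138 = 409.
Check: 271 · 409 = 110839.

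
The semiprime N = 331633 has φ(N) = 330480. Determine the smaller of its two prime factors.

φ(n) = (p−1)(q−1) = n − (p+q) + 1, so p + q = 331633 − 330480 + 1 = 1154.
p and q are the roots of t² − 1154t + 331633 = 0.
Discriminant: 1154² − 4·331633 = 1331716 − 1326532 = 5184; √5184 = 72.
q = (1154 − 72)/2 = 541, p = (1154 + 72)/2 = 613.
Check: 541 · 613 = 331633.

541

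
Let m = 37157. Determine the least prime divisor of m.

37157 is odd.
Digit sum 23, not divisible by 3.
Ends in 7: not divisible by 5.
7: 37157 = 7·5308 + 1
11: 37157 = 11·3377 + 10
13: 37157 = 13·2858 + 3
17: 37157 = 17·2185 + 12
19: 37157 = 19·1955 + 12
23: 37157 = 23·1615 + 12
29: 37157 = 29·1281 + 8
31: 37157 = 31·1198 + 19
37: 37157 = 37·1004 + 9
41: 37157 = 41·906 + 11
43: 37157 = 43·864 + 5
47: 37157 = 47·790 + 27
53: 37157 = 53·701 + 4
59: 37157 = 59·629 + 46
61: 37157 = 61·609 + 8
67: 37157 = 67·554 + 39
71: 37157 = 71·523 + 24
73: 37157 = 73·509

73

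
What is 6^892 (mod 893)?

291

6^1 ≡ 6 (mod 893)
6^2 ≡ 6^2 = 36 ≡ 36 (mod 893)
6^4 ≡ 36^2 = 1296 ≡ 403 (mod 893)
6^8 ≡ 403^2 = 162409 ≡ 776 (mod 893)
6^16 ≡ 776^2 = 602176 ≡ 294 (mod 893)
6^32 ≡ 294^2 = 86436 ≡ 708 (mod 893)
6^64 ≡ 708^2 = 501264 ≡ 291 (mod 893)
6^128 ≡ 291^2 = 84681 ≡ 739 (mod 893)
6^256 ≡ 739^2 = 546121 ≡ 498 (mod 893)
6^512 ≡ 498^2 = 248004 ≡ 643 (mod 893)
892 = 512 + 256 + 64 + 32 + 16 + 8 + 4 in binary powers of 2.
So 6^892 ≡ 643 · 498 · 291 · 708 · 294 · 776 · 403 ≡ 291 (mod 893).
Since 291 ≠ 1, base 6 is a Fermat witness: 893 is composite.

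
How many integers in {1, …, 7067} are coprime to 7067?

6840

Factor: 7067 = 37 · 191.
φ(7067) = (37−1) · (191−1) = 36 · 190 = 6840.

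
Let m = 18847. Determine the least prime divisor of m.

47

18847 is odd.
Digit sum 28, not divisible by 3.
Ends in 7: not divisible by 5.
7: 18847 = 7·2692 + 3
11: 18847 = 11·1713 + 4
13: 18847 = 13·1449 + 10
17: 18847 = 17·1108 + 11
19: 18847 = 19·991 + 18
23: 18847 = 23·819 + 10
29: 18847 = 29·649 + 26
31: 18847 = 31·607 + 30
37: 18847 = 37·509 + 14
41: 18847 = 41·459 + 28
43: 18847 = 43·438 + 13
47: 18847 = 47·401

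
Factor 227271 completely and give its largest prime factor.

227271 = 3 · 75757
75757 = 11 · 6887
6887 = 71 · 97
97 is prime.
So 227271 = 3 · 11 · 71 · 97; the largest prime factor is 97.

97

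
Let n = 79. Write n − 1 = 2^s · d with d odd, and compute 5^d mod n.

1

79 − 1 = 78 = 2^1 · 39, so d = 39.
5^1 ≡ 5 (mod 79)
5^2 ≡ 5^2 = 25 ≡ 25 (mod 79)
5^4 ≡ 25^2 = 625 ≡ 72 (mod 79)
5^8 ≡ 72^2 = 5184 ≡ 49 (mod 79)
5^16 ≡ 49^2 = 2401 ≡ 31 (mod 79)
5^32 ≡ 31^2 = 961 ≡ 13 (mod 79)
39 = 32 + 4 + 2 + 1 in binary powers of 2.
So 5^39 ≡ 13 · 72 · 25 · 5 ≡ 1 (mod 79).
Since 5^d ≡ 1 (mod 79), base 5 does not prove 79 composite.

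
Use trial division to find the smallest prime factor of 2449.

31

2449 is odd.
Digit sum 19, not divisible by 3.
Ends in 9: not divisible by 5.
7: 2449 = 7·349 + 6
11: 2449 = 11·222 + 7
13: 2449 = 13·188 + 5
17: 2449 = 17·144 + 1
19: 2449 = 19·128 + 17
23: 2449 = 23·106 + 11
29: 2449 = 29·84 + 13
31: 2449 = 31·79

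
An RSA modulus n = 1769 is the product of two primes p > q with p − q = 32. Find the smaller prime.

29

Since p = q + 32, we have 1769 = q(q + 32), so q² + 32q − 1769 = 0.
Discriminant: 32² + 4·1769 = 1024 + 7076 = 8100; √8100 = 90.
q = (−32 + 90)/2 = 29, and p = q + 32 = 61.
Check: 29 · 61 = 1769.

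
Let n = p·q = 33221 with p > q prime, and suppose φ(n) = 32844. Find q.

139

φ(n) = (p−1)(q−1) = n − (p+q) + 1, so p + q = 33221 − 32844 + 1 = 378.
p and q are the roots of t² − 378t + 33221 = 0.
Discriminant: 378² − 4·33221 = 142884 − 132884 = 10000; √10000 = 100.
q = (378 − 100)/2 = 139, p = (378 + 100)/2 = 239.
Check: 139 · 239 = 33221.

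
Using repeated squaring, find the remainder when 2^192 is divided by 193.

2^1 ≡ 2 (mod 193)
2^2 ≡ 2^2 = 4 ≡ 4 (mod 193)
2^4 ≡ 4^2 = 16 ≡ 16 (mod 193)
2^8 ≡ 16^2 = 256 ≡ 63 (mod 193)
2^16 ≡ 63^2 = 3969 ≡ 109 (mod 193)
2^32 ≡ 109^2 = 11881 ≡ 108 (mod 193)
2^64 ≡ 108^2 = 11664 ≡ 84 (mod 193)
2^128 ≡ 84^2 = 7056 ≡ 108 (mod 193)
192 = 128 + 64 in binary powers of 2.
So 2^192 ≡ 108 · 84 ≡ 1 (mod 193).
Since the result is 1, base 2 gives no evidence that 193 is composite.

1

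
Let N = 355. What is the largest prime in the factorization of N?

71

355 = 5 · 71
71 is prime.
So 355 = 5 · 71; the largest prime factor is 71.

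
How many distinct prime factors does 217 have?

2

217 = 7 · 31
217 = 7 · 31, which has 2 distinct prime factors.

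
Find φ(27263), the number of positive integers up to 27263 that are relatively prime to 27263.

Factor: 27263 = 137 · 199.
φ(27263) = (137−1) · (199−1) = 136 · 198 = 26928.

26928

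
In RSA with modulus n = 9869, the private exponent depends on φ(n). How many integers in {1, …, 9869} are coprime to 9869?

Factor: 9869 = 71 · 139.
φ(9869) = (71−1) · (139−1) = 70 · 138 = 9660.

9660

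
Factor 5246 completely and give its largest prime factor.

5246 = 2 · 2623
2623 = 43 · 61
61 is prime.
So 5246 = 2 · 43 · 61; the largest prime factor is 61.

61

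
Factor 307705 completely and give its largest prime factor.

307705 = 5 · 61541
61541 = 19 · 3239
3239 = 41 · 79
79 is prime.
So 307705 = 5 · 19 · 41 · 79; the largest prime factor is 79.

79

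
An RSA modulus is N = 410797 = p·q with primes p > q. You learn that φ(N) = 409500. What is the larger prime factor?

751

φ(n) = (p−1)(q−1) = n − (p+q) + 1, so p + q = 410797 − 409500 + 1 = 1298.
p and q are the roots of t² − 1298t + 410797 = 0.
Discriminant: 1298² − 4·410797 = 1684804 − 1643188 = 41616; √41616 = 204.
q = (1298 − 204)/2 = 547, p = (1298 + 204)/2 = 751.
Check: 547 · 751 = 410797.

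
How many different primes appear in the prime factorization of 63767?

3

63767 = 11^2 · 527
527 = 17 · 31
63767 = 11^2 · 17 · 31, which has 3 distinct prime factors.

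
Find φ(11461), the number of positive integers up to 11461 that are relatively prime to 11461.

11232

Factor: 11461 = 73 · 157.
φ(11461) = (73−1) · (157−1) = 72 · 156 = 11232.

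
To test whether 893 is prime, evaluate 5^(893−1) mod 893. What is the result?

613

5^1 ≡ 5 (mod 893)
5^2 ≡ 5^2 = 25 ≡ 25 (mod 893)
5^4 ≡ 25^2 = 625 ≡ 625 (mod 893)
5^8 ≡ 625^2 = 390625 ≡ 384 (mod 893)
5^16 ≡ 384^2 = 147456 ≡ 111 (mod 893)
5^32 ≡ 111^2 = 12321 ≡ 712 (mod 893)
5^64 ≡ 712^2 = 506944 ≡ 613 (mod 893)
5^128 ≡ 613^2 = 375769 ≡ 709 (mod 893)
5^256 ≡ 709^2 = 502681 ≡ 815 (mod 893)
5^512 ≡ 815^2 = 664225 ≡ 726 (mod 893)
892 = 512 + 256 + 64 + 32 + 16 + 8 + 4 in binary powers of 2.
So 5^892 ≡ 726 · 815 · 613 · 712 · 111 · 384 · 625 ≡ 613 (mod 893).
Since 613 ≠ 1, base 5 is a Fermat witness: 893 is composite.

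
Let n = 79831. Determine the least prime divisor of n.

97

79831 is odd.
Digit sum 28, not divisible by 3.
Ends in 1: not divisible by 5.
7: 79831 = 7·11404 + 3
11: 79831 = 11·7257 + 4
13: 79831 = 13·6140 + 11
17: 79831 = 17·4695 + 16
19: 79831 = 19·4201 + 12
23: 79831 = 23·3470 + 21
29: 79831 = 29·2752 + 23
31: 79831 = 31·2575 + 6
37: 79831 = 37·2157 + 22
41: 79831 = 41·1947 + 4
43: 79831 = 43·1856 + 23
47: 79831 = 47·1698 + 25
53: 79831 = 53·1506 + 13
59: 79831 = 59·1353 + 4
61: 79831 = 61·1308 + 43
67: 79831 = 67·1191 + 34
71: 79831 = 71·1124 + 27
73: 79831 = 73·1093 + 42
79: 79831 = 79·1010 + 41
83: 79831 = 83·961 + 68
89: 79831 = 89·896 + 87
97: 79831 = 97·823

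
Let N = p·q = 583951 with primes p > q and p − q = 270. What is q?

Since p = q + 270, we have 583951 = q(q + 270), so q² + 270q − 583951 = 0.
Discriminant: 270² + 4·583951 = 72900 + 2335804 = 2408704; √2408704 = 1552.
q = (−270 + 1552)/2 = 641, and p = q + 270 = 911.
Check: 641 · 911 = 583951.

641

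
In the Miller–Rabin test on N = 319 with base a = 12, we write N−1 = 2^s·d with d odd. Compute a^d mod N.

319 − 1 = 318 = 2^1 · 159, so d = 159.
12^1 ≡ 12 (mod 319)
12^2 ≡ 12^2 = 144 ≡ 144 (mod 319)
12^4 ≡ 144^2 = 20736 ≡ 1 (mod 319)
12^8 ≡ 1^2 = 1 ≡ 1 (mod 319)
12^16 ≡ 1^2 = 1 ≡ 1 (mod 319)
12^32 ≡ 1^2 = 1 ≡ 1 (mod 319)
12^64 ≡ 1^2 = 1 ≡ 1 (mod 319)
12^128 ≡ 1^2 = 1 ≡ 1 (mod 319)
159 = 128 + 16 + 8 + 4 + 2 + 1 in binary powers of 2.
So 12^159 ≡ 1 · 1 · 1 · 1 · 144 · 12 ≡ 133 (mod 319).
Squaring chain: 133; never reaches −1, so base 12 is a Miller–Rabin witness that 319 is composite.

133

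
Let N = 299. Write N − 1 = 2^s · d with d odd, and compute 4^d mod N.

299 − 1 = 298 = 2^1 · 149, so d = 149.
4^1 ≡ 4 (mod 299)
4^2 ≡ 4^2 = 16 ≡ 16 (mod 299)
4^4 ≡ 16^2 = 256 ≡ 256 (mod 299)
4^8 ≡ 256^2 = 65536 ≡ 55 (mod 299)
4^16 ≡ 55^2 = 3025 ≡ 35 (mod 299)
4^32 ≡ 35^2 = 1225 ≡ 29 (mod 299)
4^64 ≡ 29^2 = 841 ≡ 243 (mod 299)
4^128 ≡ 243^2 = 59049 ≡ 146 (mod 299)
149 = 128 + 16 + 4 + 1 in binary powers of 2.
So 4^149 ≡ 146 · 35 · 256 · 4 ≡ 140 (mod 299).
Squaring chain: 140; never reaches −1, so base 4 is a Miller–Rabin witness that 299 is composite.

140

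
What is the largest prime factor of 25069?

25069 = 11 · 2279
2279 = 43 · 53
53 is prime.
So 25069 = 11 · 43 · 53; the largest prime factor is 53.

53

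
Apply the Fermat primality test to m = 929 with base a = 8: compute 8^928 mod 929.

1

8^1 ≡ 8 (mod 929)
8^2 ≡ 8^2 = 64 ≡ 64 (mod 929)
8^4 ≡ 64^2 = 4096 ≡ 380 (mod 929)
8^8 ≡ 380^2 = 144400 ≡ 405 (mod 929)
8^16 ≡ 405^2 = 164025 ≡ 521 (mod 929)
8^32 ≡ 521^2 = 271441 ≡ 173 (mod 929)
8^64 ≡ 173^2 = 29929 ≡ 201 (mod 929)
8^128 ≡ 201^2 = 40401 ≡ 454 (mod 929)
8^256 ≡ 454^2 = 206116 ≡ 807 (mod 929)
8^512 ≡ 807^2 = 651249 ≡ 20 (mod 929)
928 = 512 + 256 + 128 + 32 in binary powers of 2.
So 8^928 ≡ 20 · 807 · 454 · 173 ≡ 1 (mod 929).
Since the result is 1, base 8 gives no evidence that 929 is composite.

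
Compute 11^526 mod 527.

485

11^1 ≡ 11 (mod 527)
11^2 ≡ 11^2 = 121 ≡ 121 (mod 527)
11^4 ≡ 121^2 = 14641 ≡ 412 (mod 527)
11^8 ≡ 412^2 = 169744 ≡ 50 (mod 527)
11^16 ≡ 50^2 = 2500 ≡ 392 (mod 527)
11^32 ≡ 392^2 = 153664 ≡ 307 (mod 527)
11^64 ≡ 307^2 = 94249 ≡ 443 (mod 527)
11^128 ≡ 443^2 = 196249 ≡ 205 (mod 527)
11^256 ≡ 205^2 = 42025 ≡ 392 (mod 527)
11^512 ≡ 392^2 = 153664 ≡ 307 (mod 527)
526 = 512 + 8 + 4 + 2 in binary powers of 2.
So 11^526 ≡ 307 · 50 · 412 · 121 ≡ 485 (mod 527).
Since 485 ≠ 1, base 11 is a Fermat witness: 527 is composite.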